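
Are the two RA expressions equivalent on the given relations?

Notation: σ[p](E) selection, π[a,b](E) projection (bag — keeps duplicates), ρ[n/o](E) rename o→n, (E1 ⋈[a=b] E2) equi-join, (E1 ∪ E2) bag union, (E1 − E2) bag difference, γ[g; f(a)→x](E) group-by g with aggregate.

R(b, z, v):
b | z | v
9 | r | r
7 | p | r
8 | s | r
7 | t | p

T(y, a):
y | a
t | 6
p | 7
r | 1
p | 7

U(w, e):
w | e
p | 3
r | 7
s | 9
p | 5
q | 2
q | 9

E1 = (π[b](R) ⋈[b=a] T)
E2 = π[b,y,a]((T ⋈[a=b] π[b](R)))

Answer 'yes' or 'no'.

E1 subexpression sizes:
  R → 4
  π[b](R) → 4
  T → 4
  (π[b](R) ⋈[b=a] T) → 4
E2 subexpression sizes:
  T → 4
  R → 4
  π[b](R) → 4
  (T ⋈[a=b] π[b](R)) → 4
  π[b,y,a]((T ⋈[a=b] π[b](R))) → 4

E1 and E2 produce the same multiset:
b | y | a
7 | p | 7
7 | p | 7
7 | p | 7
7 | p | 7

yes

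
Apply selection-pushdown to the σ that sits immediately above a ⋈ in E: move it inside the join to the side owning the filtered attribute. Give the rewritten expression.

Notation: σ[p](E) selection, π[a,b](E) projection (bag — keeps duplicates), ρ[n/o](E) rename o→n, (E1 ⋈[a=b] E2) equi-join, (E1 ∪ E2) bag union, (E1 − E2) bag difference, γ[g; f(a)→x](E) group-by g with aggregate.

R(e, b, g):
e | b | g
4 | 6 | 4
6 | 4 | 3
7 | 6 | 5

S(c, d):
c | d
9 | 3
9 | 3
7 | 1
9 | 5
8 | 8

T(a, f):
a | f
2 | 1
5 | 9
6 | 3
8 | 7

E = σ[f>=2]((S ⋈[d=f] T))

σ filters on f, owned by the right side.
E' = (S ⋈[d=f] σ[f>=2](T))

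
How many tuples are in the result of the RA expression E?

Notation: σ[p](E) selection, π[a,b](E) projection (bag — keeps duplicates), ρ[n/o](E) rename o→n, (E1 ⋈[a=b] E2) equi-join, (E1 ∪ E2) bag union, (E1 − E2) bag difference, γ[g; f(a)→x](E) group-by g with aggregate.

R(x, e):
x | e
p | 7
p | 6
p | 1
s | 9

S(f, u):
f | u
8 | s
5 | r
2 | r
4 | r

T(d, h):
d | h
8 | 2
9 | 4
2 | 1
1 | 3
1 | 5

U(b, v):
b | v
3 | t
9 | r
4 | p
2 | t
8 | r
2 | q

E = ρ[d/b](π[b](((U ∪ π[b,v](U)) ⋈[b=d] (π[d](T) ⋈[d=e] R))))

Subexpression sizes:
  U → 6
  U → 6
  π[b,v](U) → 6
  (U ∪ π[b,v](U)) → 12
  T → 5
  π[d](T) → 5
  R → 4
  (π[d](T) ⋈[d=e] R) → 3
  ((U ∪ π[b,v](U)) ⋈[b=d] (π[d](T) ⋈[d=e] R)) → 2
  π[b](((U ∪ π[b,v](U)) ⋈[b=d] (π[d](T) ⋈[d=e] R))) → 2
  ρ[d/b](π[b](((U ∪ π[b,v](U)) ⋈[b=d] (π[d](T) ⋈[d=e] R)))) → 2

|E| = 2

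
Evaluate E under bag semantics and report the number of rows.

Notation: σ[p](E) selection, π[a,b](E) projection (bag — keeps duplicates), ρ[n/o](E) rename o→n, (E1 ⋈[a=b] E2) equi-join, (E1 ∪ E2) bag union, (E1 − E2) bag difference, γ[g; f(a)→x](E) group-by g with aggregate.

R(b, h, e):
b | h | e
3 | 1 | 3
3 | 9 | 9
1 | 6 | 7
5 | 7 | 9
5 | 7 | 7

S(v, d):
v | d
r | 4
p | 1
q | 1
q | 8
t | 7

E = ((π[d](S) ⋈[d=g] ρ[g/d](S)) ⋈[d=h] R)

Subexpression sizes:
  S → 5
  π[d](S) → 5
  S → 5
  ρ[g/d](S) → 5
  (π[d](S) ⋈[d=g] ρ[g/d](S)) → 7
  R → 5
  ((π[d](S) ⋈[d=g] ρ[g/d](S)) ⋈[d=h] R) → 6

|E| = 6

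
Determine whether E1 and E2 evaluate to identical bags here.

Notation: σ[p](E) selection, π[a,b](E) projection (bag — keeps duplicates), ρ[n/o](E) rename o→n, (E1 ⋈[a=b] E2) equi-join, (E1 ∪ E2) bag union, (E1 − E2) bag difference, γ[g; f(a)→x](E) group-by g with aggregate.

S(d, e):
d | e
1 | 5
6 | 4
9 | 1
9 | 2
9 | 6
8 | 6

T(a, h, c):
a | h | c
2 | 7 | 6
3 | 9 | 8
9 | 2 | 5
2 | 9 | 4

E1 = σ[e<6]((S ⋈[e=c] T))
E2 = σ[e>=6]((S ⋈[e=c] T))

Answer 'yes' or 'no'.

E1 per-node cardinality:
  S → 6
  T → 4
  (S ⋈[e=c] T) → 4
  σ[e<6]((S ⋈[e=c] T)) → 2
E2 per-node cardinality:
  S → 6
  T → 4
  (S ⋈[e=c] T) → 4
  σ[e>=6]((S ⋈[e=c] T)) → 2

E1 result:
d | e | a | h | c
1 | 5 | 9 | 2 | 5
6 | 4 | 2 | 9 | 4
E2 result:
d | e | a | h | c
8 | 6 | 2 | 7 | 6
9 | 6 | 2 | 7 | 6
Witness: (1, 5, 9, 2, 5) appears 1× in E1 but 0× in E2.

no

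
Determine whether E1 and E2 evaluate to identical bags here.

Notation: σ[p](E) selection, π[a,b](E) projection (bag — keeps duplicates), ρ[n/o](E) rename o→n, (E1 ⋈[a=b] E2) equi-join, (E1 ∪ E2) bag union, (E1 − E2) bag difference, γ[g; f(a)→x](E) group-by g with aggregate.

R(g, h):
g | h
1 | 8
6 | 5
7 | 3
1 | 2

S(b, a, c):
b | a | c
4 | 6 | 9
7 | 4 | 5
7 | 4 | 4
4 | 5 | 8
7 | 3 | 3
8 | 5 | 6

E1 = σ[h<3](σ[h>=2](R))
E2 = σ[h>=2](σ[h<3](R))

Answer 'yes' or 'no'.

E1 stepwise |·|:
  R → 4
  σ[h>=2](R) → 4
  σ[h<3](σ[h>=2](R)) → 1
E2 stepwise |·|:
  R → 4
  σ[h<3](R) → 1
  σ[h>=2](σ[h<3](R)) → 1

E1 and E2 produce the same multiset:
g | h
1 | 2

yes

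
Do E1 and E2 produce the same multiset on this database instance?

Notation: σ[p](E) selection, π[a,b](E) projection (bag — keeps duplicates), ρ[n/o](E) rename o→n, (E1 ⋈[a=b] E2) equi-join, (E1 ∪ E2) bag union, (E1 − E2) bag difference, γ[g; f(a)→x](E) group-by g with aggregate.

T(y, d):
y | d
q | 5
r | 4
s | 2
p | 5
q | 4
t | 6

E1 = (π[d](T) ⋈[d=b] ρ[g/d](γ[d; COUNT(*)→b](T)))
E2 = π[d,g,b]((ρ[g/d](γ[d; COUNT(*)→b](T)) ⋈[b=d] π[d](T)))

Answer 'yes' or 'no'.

E1 stepwise |·|:
  T → 6
  π[d](T) → 6
  T → 6
  γ[d; COUNT(*)→b](T) → 4
  ρ[g/d](γ[d; COUNT(*)→b](T)) → 4
  (π[d](T) ⋈[d=b] ρ[g/d](γ[d; COUNT(*)→b](T))) → 2
E2 stepwise |·|:
  T → 6
  γ[d; COUNT(*)→b](T) → 4
  ρ[g/d](γ[d; COUNT(*)→b](T)) → 4
  T → 6
  π[d](T) → 6
  (ρ[g/d](γ[d; COUNT(*)→b](T)) ⋈[b=d] π[d](T)) → 2
  π[d,g,b]((ρ[g/d](γ[d; COUNT(*)→b](T)) ⋈[b=d] π[d](T))) → 2

E1 and E2 produce the same multiset:
d | g | b
2 | 4 | 2
2 | 5 | 2

yes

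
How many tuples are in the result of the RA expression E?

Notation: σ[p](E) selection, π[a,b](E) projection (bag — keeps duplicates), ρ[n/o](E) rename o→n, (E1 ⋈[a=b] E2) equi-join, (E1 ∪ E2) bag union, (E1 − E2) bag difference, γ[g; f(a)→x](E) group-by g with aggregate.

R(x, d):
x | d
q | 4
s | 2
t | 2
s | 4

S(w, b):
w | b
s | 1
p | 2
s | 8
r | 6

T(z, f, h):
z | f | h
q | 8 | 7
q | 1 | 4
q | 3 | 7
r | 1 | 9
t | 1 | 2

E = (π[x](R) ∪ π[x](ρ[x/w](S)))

Row counts bottom-up:
  R → 4
  π[x](R) → 4
  S → 4
  ρ[x/w](S) → 4
  π[x](ρ[x/w](S)) → 4
  (π[x](R) ∪ π[x](ρ[x/w](S))) → 8

|E| = 8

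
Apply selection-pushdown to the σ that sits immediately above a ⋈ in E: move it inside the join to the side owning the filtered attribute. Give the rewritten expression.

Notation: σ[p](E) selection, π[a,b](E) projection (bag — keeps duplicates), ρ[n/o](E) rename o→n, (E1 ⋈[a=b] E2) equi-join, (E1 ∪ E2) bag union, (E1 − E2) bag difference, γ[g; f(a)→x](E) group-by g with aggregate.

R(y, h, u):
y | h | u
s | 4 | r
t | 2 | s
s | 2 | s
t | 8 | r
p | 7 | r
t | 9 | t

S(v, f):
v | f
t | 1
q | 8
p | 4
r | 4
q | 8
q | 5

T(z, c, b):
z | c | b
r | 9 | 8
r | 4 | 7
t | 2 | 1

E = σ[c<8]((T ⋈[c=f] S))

σ filters on c, owned by the left side.
E' = (σ[c<8](T) ⋈[c=f] S)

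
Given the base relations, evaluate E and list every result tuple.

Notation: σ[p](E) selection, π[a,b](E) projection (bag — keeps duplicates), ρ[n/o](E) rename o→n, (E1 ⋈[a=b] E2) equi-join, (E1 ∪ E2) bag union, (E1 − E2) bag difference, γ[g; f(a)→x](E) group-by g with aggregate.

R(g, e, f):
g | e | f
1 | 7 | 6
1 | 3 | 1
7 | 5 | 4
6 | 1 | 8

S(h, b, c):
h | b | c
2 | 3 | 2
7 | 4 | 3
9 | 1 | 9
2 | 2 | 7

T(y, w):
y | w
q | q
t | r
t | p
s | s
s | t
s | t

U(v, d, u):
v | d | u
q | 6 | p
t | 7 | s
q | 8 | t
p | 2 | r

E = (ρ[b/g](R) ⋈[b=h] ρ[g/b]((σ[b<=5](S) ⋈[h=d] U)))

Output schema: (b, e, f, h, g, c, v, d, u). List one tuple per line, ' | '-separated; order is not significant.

Subexpression sizes:
  R → 4
  ρ[b/g](R) → 4
  S → 4
  σ[b<=5](S) → 4
  U → 4
  (σ[b<=5](S) ⋈[h=d] U) → 3
  ρ[g/b]((σ[b<=5](S) ⋈[h=d] U)) → 3
  (ρ[b/g](R) ⋈[b=h] ρ[g/b]((σ[b<=5](S) ⋈[h=d] U))) → 1

== RESULT ==
b | e | f | h | g | c | v | d | u
7 | 5 | 4 | 7 | 4 | 3 | t | 7 | s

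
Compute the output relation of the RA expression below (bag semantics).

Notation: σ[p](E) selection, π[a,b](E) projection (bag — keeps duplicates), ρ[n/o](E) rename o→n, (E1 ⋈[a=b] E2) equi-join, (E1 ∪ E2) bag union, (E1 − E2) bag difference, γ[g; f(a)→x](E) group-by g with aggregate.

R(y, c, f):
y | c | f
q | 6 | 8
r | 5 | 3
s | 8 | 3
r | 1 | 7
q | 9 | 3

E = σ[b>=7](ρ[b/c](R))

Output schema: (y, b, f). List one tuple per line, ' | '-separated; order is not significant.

Per-node cardinality:
  R → 5
  ρ[b/c](R) → 5
  σ[b>=7](ρ[b/c](R)) → 2

== RESULT ==
y | b | f
q | 9 | 3
s | 8 | 3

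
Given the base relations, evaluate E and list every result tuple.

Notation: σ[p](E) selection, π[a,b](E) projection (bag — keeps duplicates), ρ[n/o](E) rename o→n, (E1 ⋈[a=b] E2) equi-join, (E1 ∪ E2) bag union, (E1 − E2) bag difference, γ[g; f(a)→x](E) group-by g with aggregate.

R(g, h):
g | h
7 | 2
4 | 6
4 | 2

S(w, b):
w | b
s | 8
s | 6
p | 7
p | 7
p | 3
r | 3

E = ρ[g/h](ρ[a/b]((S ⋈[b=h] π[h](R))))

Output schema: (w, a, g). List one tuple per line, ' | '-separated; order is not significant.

Per-node cardinality:
  S → 6
  R → 3
  π[h](R) → 3
  (S ⋈[b=h] π[h](R)) → 1
  ρ[a/b]((S ⋈[b=h] π[h](R))) → 1
  ρ[g/h](ρ[a/b]((S ⋈[b=h] π[h](R)))) → 1

== RESULT ==
w | a | g
s | 6 | 6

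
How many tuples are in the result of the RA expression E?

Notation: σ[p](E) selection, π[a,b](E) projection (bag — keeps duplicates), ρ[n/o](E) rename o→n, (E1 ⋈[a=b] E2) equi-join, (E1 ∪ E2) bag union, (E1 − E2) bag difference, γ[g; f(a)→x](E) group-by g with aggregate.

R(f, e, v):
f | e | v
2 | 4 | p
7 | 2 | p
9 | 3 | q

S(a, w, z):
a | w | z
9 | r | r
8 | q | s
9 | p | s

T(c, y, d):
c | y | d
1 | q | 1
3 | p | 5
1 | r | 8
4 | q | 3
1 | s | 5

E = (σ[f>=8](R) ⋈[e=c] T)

Stepwise |·|:
  R → 3
  σ[f>=8](R) → 1
  T → 5
  (σ[f>=8](R) ⋈[e=c] T) → 1

|E| = 1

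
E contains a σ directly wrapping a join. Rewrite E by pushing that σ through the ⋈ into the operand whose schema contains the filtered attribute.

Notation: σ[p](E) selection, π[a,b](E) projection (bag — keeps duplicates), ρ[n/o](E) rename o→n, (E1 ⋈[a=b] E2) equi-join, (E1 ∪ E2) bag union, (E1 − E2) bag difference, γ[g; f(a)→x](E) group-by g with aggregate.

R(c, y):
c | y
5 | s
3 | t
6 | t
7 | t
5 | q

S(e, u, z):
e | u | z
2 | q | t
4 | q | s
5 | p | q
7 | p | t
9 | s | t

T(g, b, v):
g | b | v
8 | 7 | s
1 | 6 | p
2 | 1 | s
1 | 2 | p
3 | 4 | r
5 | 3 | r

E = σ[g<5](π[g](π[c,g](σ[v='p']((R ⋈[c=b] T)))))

σ filters on v, owned by the right side.
E' = σ[g<5](π[g](π[c,g]((R ⋈[c=b] σ[v='p'](T)))))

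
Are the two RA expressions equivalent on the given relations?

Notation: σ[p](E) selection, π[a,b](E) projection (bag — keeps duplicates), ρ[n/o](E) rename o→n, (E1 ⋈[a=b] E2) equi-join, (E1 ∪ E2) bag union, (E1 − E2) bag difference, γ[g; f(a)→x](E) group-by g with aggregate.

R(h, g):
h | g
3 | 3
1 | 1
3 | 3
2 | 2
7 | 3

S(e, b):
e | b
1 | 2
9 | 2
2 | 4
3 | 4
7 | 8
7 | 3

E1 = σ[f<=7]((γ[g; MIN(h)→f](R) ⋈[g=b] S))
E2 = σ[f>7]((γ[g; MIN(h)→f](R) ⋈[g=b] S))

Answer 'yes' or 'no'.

E1 row counts bottom-up:
  R → 5
  γ[g; MIN(h)→f](R) → 3
  S → 6
  (γ[g; MIN(h)→f](R) ⋈[g=b] S) → 3
  σ[f<=7]((γ[g; MIN(h)→f](R) ⋈[g=b] S)) → 3
E2 row counts bottom-up:
  R → 5
  γ[g; MIN(h)→f](R) → 3
  S → 6
  (γ[g; MIN(h)→f](R) ⋈[g=b] S) → 3
  σ[f>7]((γ[g; MIN(h)→f](R) ⋈[g=b] S)) → 0

E1 result:
g | f | e | b
2 | 2 | 1 | 2
2 | 2 | 9 | 2
3 | 3 | 7 | 3
E2 result:
g | f | e | b
(0 rows)
Witness: (2, 2, 9, 2) appears 1× in E1 but 0× in E2.

no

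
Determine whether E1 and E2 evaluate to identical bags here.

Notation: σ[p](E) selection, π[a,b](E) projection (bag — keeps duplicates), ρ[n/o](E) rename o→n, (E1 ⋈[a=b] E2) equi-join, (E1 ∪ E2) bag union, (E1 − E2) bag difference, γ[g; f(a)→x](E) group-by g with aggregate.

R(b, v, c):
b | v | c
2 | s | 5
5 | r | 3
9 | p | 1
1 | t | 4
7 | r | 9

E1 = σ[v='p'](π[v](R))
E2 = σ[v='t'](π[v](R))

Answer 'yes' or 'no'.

E1 stepwise |·|:
  R → 5
  π[v](R) → 5
  σ[v='p'](π[v](R)) → 1
E2 stepwise |·|:
  R → 5
  π[v](R) → 5
  σ[v='t'](π[v](R)) → 1

E1 result:
v
p
E2 result:
v
t
Witness: ('p',) appears 1× in E1 but 0× in E2.

no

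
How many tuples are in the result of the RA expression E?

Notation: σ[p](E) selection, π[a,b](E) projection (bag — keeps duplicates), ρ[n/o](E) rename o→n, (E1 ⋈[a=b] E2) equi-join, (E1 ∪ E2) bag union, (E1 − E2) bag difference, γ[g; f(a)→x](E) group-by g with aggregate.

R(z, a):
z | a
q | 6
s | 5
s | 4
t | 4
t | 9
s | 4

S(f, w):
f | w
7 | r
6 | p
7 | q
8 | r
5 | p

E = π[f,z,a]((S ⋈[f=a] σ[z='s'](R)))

Subexpression sizes:
  S → 5
  R → 6
  σ[z='s'](R) → 3
  (S ⋈[f=a] σ[z='s'](R)) → 1
  π[f,z,a]((S ⋈[f=a] σ[z='s'](R))) → 1

|E| = 1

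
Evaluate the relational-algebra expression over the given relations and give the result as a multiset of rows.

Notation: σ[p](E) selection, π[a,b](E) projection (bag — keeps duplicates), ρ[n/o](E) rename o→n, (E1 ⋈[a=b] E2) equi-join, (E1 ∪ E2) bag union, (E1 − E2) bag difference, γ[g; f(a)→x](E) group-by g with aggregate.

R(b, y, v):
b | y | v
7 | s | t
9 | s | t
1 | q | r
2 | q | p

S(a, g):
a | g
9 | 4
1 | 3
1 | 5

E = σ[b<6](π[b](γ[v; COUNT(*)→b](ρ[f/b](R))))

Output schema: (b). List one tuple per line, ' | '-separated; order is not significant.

Row counts bottom-up:
  R → 4
  ρ[f/b](R) → 4
  γ[v; COUNT(*)→b](ρ[f/b](R)) → 3
  π[b](γ[v; COUNT(*)→b](ρ[f/b](R))) → 3
  σ[b<6](π[b](γ[v; COUNT(*)→b](ρ[f/b](R)))) → 3

== RESULT ==
b
1
1
2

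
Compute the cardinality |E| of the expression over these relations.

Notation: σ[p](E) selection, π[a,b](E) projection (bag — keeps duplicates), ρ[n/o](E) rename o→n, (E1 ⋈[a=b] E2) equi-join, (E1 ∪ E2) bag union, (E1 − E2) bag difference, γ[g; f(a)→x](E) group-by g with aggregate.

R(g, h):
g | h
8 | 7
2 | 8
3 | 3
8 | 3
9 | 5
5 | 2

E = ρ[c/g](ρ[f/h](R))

Subexpression sizes:
  R → 6
  ρ[f/h](R) → 6
  ρ[c/g](ρ[f/h](R)) → 6

|E| = 6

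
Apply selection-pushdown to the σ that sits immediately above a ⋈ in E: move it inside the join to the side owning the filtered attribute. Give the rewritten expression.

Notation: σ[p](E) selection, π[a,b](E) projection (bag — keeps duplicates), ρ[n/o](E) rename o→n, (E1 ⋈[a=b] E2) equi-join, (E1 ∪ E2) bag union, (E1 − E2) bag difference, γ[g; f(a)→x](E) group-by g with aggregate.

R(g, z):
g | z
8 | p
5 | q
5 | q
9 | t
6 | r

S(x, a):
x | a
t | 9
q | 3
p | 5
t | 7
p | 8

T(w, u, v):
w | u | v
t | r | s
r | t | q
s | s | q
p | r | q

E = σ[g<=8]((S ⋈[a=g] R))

σ filters on g, owned by the right side.
E' = (S ⋈[a=g] σ[g<=8](R))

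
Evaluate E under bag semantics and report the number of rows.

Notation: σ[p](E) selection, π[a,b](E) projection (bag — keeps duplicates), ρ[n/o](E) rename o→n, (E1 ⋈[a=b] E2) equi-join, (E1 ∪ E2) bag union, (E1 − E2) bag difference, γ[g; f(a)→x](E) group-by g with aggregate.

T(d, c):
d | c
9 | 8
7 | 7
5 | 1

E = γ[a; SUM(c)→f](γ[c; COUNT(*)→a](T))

Stepwise |·|:
  T → 3
  γ[c; COUNT(*)→a](T) → 3
  γ[a; SUM(c)→f](γ[c; COUNT(*)→a](T)) → 1

|E| = 1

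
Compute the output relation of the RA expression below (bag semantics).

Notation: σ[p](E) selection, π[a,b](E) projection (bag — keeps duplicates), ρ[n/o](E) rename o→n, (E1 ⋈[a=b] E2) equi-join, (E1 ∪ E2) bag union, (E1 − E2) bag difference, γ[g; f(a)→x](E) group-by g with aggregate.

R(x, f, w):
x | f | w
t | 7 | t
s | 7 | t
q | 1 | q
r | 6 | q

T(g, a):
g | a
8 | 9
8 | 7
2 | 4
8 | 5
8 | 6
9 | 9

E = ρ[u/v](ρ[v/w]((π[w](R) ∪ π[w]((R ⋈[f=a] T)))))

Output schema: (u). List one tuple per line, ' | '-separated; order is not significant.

Subexpression sizes:
  R → 4
  π[w](R) → 4
  R → 4
  T → 6
  (R ⋈[f=a] T) → 3
  π[w]((R ⋈[f=a] T)) → 3
  (π[w](R) ∪ π[w]((R ⋈[f=a] T))) → 7
  ρ[v/w]((π[w](R) ∪ π[w]((R ⋈[f=a] T)))) → 7
  ρ[u/v](ρ[v/w]((π[w](R) ∪ π[w]((R ⋈[f=a] T))))) → 7

== RESULT ==
u
q
q
q
t
t
t
t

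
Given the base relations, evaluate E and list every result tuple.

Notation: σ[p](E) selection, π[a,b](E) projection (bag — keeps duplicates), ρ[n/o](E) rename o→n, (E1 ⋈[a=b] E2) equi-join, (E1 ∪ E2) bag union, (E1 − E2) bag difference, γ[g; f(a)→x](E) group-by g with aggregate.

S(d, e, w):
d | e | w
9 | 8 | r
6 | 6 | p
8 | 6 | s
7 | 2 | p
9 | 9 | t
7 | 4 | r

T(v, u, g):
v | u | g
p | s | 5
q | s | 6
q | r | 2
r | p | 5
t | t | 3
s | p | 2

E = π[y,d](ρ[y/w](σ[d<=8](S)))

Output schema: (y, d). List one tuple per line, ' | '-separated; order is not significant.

Subexpression sizes:
  S → 6
  σ[d<=8](S) → 4
  ρ[y/w](σ[d<=8](S)) → 4
  π[y,d](ρ[y/w](σ[d<=8](S))) → 4

== RESULT ==
y | d
p | 6
p | 7
r | 7
s | 8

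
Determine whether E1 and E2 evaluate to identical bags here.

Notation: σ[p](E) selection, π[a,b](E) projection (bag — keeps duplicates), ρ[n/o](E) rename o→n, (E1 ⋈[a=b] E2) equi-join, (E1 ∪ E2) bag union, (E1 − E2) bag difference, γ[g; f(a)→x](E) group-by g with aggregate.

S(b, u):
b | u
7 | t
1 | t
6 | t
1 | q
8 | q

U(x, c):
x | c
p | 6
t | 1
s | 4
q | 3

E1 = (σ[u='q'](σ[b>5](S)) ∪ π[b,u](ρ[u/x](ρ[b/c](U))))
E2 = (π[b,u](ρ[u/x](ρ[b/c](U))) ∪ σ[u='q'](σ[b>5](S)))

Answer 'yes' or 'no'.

E1 subexpression sizes:
  S → 5
  σ[b>5](S) → 3
  σ[u='q'](σ[b>5](S)) → 1
  U → 4
  ρ[b/c](U) → 4
  ρ[u/x](ρ[b/c](U)) → 4
  π[b,u](ρ[u/x](ρ[b/c](U))) → 4
  (σ[u='q'](σ[b>5](S)) ∪ π[b,u](ρ[u/x](ρ[b/c](U)))) → 5
E2 subexpression sizes:
  U → 4
  ρ[b/c](U) → 4
  ρ[u/x](ρ[b/c](U)) → 4
  π[b,u](ρ[u/x](ρ[b/c](U))) → 4
  S → 5
  σ[b>5](S) → 3
  σ[u='q'](σ[b>5](S)) → 1
  (π[b,u](ρ[u/x](ρ[b/c](U))) ∪ σ[u='q'](σ[b>5](S))) → 5

E1 and E2 produce the same multiset:
b | u
1 | t
3 | q
4 | s
6 | p
8 | q

yes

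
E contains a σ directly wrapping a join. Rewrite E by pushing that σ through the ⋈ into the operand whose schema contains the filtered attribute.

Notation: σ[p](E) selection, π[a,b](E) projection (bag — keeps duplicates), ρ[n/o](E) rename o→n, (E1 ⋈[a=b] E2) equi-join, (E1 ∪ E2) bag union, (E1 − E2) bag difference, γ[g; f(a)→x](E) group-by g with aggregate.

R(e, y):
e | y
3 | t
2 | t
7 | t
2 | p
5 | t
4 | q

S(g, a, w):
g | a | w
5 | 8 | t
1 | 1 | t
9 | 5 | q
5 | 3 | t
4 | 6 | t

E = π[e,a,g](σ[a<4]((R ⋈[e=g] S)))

σ filters on a, owned by the right side.
E' = π[e,a,g]((R ⋈[e=g] σ[a<4](S)))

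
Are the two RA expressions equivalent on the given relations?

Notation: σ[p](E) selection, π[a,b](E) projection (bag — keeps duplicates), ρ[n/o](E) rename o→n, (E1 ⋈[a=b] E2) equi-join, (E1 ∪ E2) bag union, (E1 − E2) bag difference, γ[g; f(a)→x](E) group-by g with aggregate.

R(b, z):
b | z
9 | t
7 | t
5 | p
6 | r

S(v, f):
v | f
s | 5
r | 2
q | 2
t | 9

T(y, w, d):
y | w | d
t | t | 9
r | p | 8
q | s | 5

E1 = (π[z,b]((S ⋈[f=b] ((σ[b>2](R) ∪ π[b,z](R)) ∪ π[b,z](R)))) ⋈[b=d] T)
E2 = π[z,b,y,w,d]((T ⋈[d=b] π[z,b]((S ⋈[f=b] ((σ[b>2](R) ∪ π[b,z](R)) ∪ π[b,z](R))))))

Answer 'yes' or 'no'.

E1 per-node cardinality:
  S → 4
  R → 4
  σ[b>2](R) → 4
  R → 4
  π[b,z](R) → 4
  (σ[b>2](R) ∪ π[b,z](R)) → 8
  R → 4
  π[b,z](R) → 4
  ((σ[b>2](R) ∪ π[b,z](R)) ∪ π[b,z](R)) → 12
  (S ⋈[f=b] ((σ[b>2](R) ∪ π[b,z](R)) ∪ π[b,z](R))) → 6
  π[z,b]((S ⋈[f=b] ((σ[b>2](R) ∪ π[b,z](R)) ∪ π[b,z](R)))) → 6
  T → 3
  (π[z,b]((S ⋈[f=b] ((σ[b>2](R) ∪ π[b,z](R)) ∪ π[b,z](R)))) ⋈[b=d] T) → 6
E2 per-node cardinality:
  T → 3
  S → 4
  R → 4
  σ[b>2](R) → 4
  R → 4
  π[b,z](R) → 4
  (σ[b>2](R) ∪ π[b,z](R)) → 8
  R → 4
  π[b,z](R) → 4
  ((σ[b>2](R) ∪ π[b,z](R)) ∪ π[b,z](R)) → 12
  (S ⋈[f=b] ((σ[b>2](R) ∪ π[b,z](R)) ∪ π[b,z](R))) → 6
  π[z,b]((S ⋈[f=b] ((σ[b>2](R) ∪ π[b,z](R)) ∪ π[b,z](R)))) → 6
  (T ⋈[d=b] π[z,b]((S ⋈[f=b] ((σ[b>2](R) ∪ π[b,z](R)) ∪ π[b,z](R))))) → 6
  π[z,b,y,w,d]((T ⋈[d=b] π[z,b]((S ⋈[f=b] ((σ[b>2](R) ∪ π[b,z](R)) ∪ π[b,z](R)))))) → 6

E1 and E2 produce the same multiset:
z | b | y | w | d
p | 5 | q | s | 5
p | 5 | q | s | 5
p | 5 | q | s | 5
t | 9 | t | t | 9
t | 9 | t | t | 9
t | 9 | t | t | 9

yes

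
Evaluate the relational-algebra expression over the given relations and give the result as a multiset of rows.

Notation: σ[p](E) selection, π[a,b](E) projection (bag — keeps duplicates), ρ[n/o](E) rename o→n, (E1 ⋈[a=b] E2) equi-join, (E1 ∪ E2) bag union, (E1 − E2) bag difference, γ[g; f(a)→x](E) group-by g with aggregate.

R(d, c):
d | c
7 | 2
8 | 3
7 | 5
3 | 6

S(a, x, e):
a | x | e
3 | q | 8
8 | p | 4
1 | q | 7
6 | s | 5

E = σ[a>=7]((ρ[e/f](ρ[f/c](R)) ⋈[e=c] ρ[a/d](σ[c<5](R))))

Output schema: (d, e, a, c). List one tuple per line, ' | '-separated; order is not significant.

Stepwise |·|:
  R → 4
  ρ[f/c](R) → 4
  ρ[e/f](ρ[f/c](R)) → 4
  R → 4
  σ[c<5](R) → 2
  ρ[a/d](σ[c<5](R)) → 2
  (ρ[e/f](ρ[f/c](R)) ⋈[e=c] ρ[a/d](σ[c<5](R))) → 2
  σ[a>=7]((ρ[e/f](ρ[f/c](R)) ⋈[e=c] ρ[a/d](σ[c<5](R)))) → 2

== RESULT ==
d | e | a | c
7 | 2 | 7 | 2
8 | 3 | 8 | 3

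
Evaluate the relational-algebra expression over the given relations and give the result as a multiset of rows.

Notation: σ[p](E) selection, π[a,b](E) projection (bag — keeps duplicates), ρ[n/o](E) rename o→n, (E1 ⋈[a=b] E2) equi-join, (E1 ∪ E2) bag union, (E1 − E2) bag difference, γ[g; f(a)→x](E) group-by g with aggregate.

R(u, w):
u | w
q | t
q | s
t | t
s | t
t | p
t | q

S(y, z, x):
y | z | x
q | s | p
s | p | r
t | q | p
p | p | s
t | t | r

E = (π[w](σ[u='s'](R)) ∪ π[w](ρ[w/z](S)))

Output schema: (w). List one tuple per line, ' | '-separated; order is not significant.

Subexpression sizes:
  R → 6
  σ[u='s'](R) → 1
  π[w](σ[u='s'](R)) → 1
  S → 5
  ρ[w/z](S) → 5
  π[w](ρ[w/z](S)) → 5
  (π[w](σ[u='s'](R)) ∪ π[w](ρ[w/z](S))) → 6

== RESULT ==
w
p
p
q
s
t
t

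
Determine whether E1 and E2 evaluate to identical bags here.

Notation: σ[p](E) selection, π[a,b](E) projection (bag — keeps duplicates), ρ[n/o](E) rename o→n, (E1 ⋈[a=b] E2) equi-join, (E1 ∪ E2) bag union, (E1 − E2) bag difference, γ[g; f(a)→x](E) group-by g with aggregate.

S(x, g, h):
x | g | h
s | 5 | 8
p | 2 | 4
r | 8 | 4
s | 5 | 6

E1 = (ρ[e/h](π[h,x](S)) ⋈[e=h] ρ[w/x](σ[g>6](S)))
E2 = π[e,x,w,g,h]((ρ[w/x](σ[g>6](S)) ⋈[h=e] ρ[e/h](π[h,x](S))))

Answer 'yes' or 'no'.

E1 stepwise |·|:
  S → 4
  π[h,x](S) → 4
  ρ[e/h](π[h,x](S)) → 4
  S → 4
  σ[g>6](S) → 1
  ρ[w/x](σ[g>6](S)) → 1
  (ρ[e/h](π[h,x](S)) ⋈[e=h] ρ[w/x](σ[g>6](S))) → 2
E2 stepwise |·|:
  S → 4
  σ[g>6](S) → 1
  ρ[w/x](σ[g>6](S)) → 1
  S → 4
  π[h,x](S) → 4
  ρ[e/h](π[h,x](S)) → 4
  (ρ[w/x](σ[g>6](S)) ⋈[h=e] ρ[e/h](π[h,x](S))) → 2
  π[e,x,w,g,h]((ρ[w/x](σ[g>6](S)) ⋈[h=e] ρ[e/h](π[h,x](S)))) → 2

E1 and E2 produce the same multiset:
e | x | w | g | h
4 | p | r | 8 | 4
4 | r | r | 8 | 4

yes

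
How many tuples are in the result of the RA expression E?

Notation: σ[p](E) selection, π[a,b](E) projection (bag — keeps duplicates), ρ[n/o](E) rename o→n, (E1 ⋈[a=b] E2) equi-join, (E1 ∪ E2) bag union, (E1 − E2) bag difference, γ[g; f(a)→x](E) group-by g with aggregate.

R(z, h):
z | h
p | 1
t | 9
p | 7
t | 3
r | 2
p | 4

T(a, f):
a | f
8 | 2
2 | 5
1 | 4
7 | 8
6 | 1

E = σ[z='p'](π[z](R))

Subexpression sizes:
  R → 6
  π[z](R) → 6
  σ[z='p'](π[z](R)) → 3

|E| = 3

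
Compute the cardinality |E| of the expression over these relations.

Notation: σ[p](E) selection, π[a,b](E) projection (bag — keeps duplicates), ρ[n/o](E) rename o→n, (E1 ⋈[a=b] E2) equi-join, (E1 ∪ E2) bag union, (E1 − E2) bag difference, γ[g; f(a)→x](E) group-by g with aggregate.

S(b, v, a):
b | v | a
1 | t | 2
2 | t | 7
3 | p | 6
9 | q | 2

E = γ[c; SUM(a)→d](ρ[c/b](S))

Row counts bottom-up:
  S → 4
  ρ[c/b](S) → 4
  γ[c; SUM(a)→d](ρ[c/b](S)) → 4

|E| = 4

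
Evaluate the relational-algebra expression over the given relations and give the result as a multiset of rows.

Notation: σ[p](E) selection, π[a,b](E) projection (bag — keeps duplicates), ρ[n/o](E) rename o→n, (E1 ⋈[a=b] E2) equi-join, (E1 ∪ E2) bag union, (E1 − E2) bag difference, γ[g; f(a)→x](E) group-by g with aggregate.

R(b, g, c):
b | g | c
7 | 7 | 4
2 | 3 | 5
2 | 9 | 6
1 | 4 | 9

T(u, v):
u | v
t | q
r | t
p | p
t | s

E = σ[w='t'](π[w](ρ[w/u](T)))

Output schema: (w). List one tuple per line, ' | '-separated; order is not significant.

Row counts bottom-up:
  T → 4
  ρ[w/u](T) → 4
  π[w](ρ[w/u](T)) → 4
  σ[w='t'](π[w](ρ[w/u](T))) → 2

== RESULT ==
w
t
t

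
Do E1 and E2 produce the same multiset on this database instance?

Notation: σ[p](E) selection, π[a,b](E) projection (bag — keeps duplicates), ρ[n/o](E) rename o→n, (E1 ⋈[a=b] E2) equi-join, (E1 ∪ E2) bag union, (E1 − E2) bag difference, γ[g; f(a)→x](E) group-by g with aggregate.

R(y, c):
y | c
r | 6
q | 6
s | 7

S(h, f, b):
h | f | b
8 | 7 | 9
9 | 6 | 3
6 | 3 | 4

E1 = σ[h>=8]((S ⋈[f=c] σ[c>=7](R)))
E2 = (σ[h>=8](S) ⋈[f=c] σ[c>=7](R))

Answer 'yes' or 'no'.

E1 row counts bottom-up:
  S → 3
  R → 3
  σ[c>=7](R) → 1
  (S ⋈[f=c] σ[c>=7](R)) → 1
  σ[h>=8]((S ⋈[f=c] σ[c>=7](R))) → 1
E2 row counts bottom-up:
  S → 3
  σ[h>=8](S) → 2
  R → 3
  σ[c>=7](R) → 1
  (σ[h>=8](S) ⋈[f=c] σ[c>=7](R)) → 1

E1 and E2 produce the same multiset:
h | f | b | y | c
8 | 7 | 9 | s | 7

yes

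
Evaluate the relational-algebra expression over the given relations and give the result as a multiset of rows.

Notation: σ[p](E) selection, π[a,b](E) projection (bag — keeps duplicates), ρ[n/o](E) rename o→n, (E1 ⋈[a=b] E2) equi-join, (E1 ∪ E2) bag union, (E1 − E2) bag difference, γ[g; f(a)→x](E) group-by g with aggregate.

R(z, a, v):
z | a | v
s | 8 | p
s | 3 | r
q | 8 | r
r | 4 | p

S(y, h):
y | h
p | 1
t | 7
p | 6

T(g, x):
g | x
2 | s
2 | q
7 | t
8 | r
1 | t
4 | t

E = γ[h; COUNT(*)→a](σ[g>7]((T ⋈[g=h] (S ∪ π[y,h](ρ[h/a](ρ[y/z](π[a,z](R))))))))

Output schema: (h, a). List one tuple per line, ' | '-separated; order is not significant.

Stepwise |·|:
  T → 6
  S → 3
  R → 4
  π[a,z](R) → 4
  ρ[y/z](π[a,z](R)) → 4
  ρ[h/a](ρ[y/z](π[a,z](R))) → 4
  π[y,h](ρ[h/a](ρ[y/z](π[a,z](R)))) → 4
  (S ∪ π[y,h](ρ[h/a](ρ[y/z](π[a,z](R))))) → 7
  (T ⋈[g=h] (S ∪ π[y,h](ρ[h/a](ρ[y/z](π[a,z](R)))))) → 5
  σ[g>7]((T ⋈[g=h] (S ∪ π[y,h](ρ[h/a](ρ[y/z](π[a,z](R))))))) → 2
  γ[h; COUNT(*)→a](σ[g>7]((T ⋈[g=h] (S ∪ π[y,h](ρ[h/a](ρ[y/z](π[a,z](R)))))))) → 1

== RESULT ==
h | a
8 | 2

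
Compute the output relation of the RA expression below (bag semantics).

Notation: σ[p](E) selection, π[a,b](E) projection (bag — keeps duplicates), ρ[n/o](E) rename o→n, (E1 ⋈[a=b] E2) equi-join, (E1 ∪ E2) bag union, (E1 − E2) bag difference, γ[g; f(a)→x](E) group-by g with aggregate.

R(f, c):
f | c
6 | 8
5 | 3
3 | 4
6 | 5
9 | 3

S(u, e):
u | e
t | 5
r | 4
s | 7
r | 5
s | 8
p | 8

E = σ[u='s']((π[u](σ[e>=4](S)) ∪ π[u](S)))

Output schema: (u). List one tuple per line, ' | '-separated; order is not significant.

Per-node cardinality:
  S → 6
  σ[e>=4](S) → 6
  π[u](σ[e>=4](S)) → 6
  S → 6
  π[u](S) → 6
  (π[u](σ[e>=4](S)) ∪ π[u](S)) → 12
  σ[u='s']((π[u](σ[e>=4](S)) ∪ π[u](S))) → 4

== RESULT ==
u
s
s
s
s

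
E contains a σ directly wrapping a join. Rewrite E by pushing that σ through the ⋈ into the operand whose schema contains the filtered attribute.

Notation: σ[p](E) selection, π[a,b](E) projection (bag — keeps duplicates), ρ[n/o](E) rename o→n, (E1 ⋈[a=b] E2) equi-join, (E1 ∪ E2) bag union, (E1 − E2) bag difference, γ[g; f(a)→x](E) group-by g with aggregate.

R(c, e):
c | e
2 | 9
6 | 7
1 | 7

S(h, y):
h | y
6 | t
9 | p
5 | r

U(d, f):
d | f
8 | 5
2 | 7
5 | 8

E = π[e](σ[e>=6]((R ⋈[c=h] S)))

σ filters on e, owned by the left side.
E' = π[e]((σ[e>=6](R) ⋈[c=h] S))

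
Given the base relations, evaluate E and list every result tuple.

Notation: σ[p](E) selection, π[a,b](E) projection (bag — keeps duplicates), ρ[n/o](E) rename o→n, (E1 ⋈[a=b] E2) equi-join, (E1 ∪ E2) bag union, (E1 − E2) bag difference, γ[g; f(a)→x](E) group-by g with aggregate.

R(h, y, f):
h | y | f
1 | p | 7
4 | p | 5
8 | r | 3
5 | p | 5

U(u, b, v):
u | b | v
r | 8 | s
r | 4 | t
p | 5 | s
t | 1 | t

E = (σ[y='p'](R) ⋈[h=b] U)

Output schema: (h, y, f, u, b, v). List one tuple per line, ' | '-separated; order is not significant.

Row counts bottom-up:
  R → 4
  σ[y='p'](R) → 3
  U → 4
  (σ[y='p'](R) ⋈[h=b] U) → 3

== RESULT ==
h | y | f | u | b | v
1 | p | 7 | t | 1 | t
4 | p | 5 | r | 4 | t
5 | p | 5 | p | 5 | s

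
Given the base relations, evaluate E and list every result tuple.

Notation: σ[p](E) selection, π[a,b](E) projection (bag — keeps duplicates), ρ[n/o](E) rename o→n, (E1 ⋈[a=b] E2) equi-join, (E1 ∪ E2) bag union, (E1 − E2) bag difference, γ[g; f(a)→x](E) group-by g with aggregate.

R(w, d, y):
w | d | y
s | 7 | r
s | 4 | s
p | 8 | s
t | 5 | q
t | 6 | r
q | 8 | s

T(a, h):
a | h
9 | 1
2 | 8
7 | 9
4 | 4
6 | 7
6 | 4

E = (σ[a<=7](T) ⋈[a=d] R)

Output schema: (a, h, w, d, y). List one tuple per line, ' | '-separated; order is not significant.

Subexpression sizes:
  T → 6
  σ[a<=7](T) → 5
  R → 6
  (σ[a<=7](T) ⋈[a=d] R) → 4

== RESULT ==
a | h | w | d | y
4 | 4 | s | 4 | s
6 | 4 | t | 6 | r
6 | 7 | t | 6 | r
7 | 9 | s | 7 | r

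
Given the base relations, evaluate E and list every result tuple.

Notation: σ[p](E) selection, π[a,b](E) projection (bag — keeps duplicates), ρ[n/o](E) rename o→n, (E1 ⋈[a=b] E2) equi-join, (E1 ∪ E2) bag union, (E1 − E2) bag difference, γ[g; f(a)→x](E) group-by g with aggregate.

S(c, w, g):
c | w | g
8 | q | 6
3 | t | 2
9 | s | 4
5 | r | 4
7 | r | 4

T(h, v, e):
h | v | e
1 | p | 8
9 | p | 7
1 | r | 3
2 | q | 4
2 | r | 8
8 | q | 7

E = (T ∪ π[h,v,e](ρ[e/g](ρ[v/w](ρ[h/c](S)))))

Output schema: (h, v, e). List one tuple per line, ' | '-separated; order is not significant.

Row counts bottom-up:
  T → 6
  S → 5
  ρ[h/c](S) → 5
  ρ[v/w](ρ[h/c](S)) → 5
  ρ[e/g](ρ[v/w](ρ[h/c](S))) → 5
  π[h,v,e](ρ[e/g](ρ[v/w](ρ[h/c](S)))) → 5
  (T ∪ π[h,v,e](ρ[e/g](ρ[v/w](ρ[h/c](S))))) → 11

== RESULT ==
h | v | e
1 | p | 8
1 | r | 3
2 | q | 4
2 | r | 8
3 | t | 2
5 | r | 4
7 | r | 4
8 | q | 6
8 | q | 7
9 | p | 7
9 | s | 4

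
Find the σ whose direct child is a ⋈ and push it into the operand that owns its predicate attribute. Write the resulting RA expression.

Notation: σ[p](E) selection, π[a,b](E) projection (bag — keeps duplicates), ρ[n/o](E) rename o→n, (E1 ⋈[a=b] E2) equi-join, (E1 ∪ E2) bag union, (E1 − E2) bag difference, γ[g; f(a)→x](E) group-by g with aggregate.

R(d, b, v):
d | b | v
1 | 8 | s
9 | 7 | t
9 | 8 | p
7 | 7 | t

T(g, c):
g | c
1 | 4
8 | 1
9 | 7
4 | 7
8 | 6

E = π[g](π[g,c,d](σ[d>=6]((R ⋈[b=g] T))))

σ filters on d, owned by the left side.
E' = π[g](π[g,c,d]((σ[d>=6](R) ⋈[b=g] T)))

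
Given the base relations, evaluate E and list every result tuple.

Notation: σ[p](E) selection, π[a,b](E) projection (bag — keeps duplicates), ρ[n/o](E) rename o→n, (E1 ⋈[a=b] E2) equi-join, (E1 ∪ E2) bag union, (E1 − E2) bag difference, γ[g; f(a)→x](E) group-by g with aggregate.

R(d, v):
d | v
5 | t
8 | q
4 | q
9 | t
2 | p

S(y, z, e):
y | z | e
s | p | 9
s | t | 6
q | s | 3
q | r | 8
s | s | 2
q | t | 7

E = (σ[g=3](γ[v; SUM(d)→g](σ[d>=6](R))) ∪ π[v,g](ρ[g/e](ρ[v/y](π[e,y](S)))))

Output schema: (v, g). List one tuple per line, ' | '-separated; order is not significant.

Subexpression sizes:
  R → 5
  σ[d>=6](R) → 2
  γ[v; SUM(d)→g](σ[d>=6](R)) → 2
  σ[g=3](γ[v; SUM(d)→g](σ[d>=6](R))) → 0
  S → 6
  π[e,y](S) → 6
  ρ[v/y](π[e,y](S)) → 6
  ρ[g/e](ρ[v/y](π[e,y](S))) → 6
  π[v,g](ρ[g/e](ρ[v/y](π[e,y](S)))) → 6
  (σ[g=3](γ[v; SUM(d)→g](σ[d>=6](R))) ∪ π[v,g](ρ[g/e](ρ[v/y](π[e,y](S))))) → 6

== RESULT ==
v | g
q | 3
q | 7
q | 8
s | 2
s | 6
s | 9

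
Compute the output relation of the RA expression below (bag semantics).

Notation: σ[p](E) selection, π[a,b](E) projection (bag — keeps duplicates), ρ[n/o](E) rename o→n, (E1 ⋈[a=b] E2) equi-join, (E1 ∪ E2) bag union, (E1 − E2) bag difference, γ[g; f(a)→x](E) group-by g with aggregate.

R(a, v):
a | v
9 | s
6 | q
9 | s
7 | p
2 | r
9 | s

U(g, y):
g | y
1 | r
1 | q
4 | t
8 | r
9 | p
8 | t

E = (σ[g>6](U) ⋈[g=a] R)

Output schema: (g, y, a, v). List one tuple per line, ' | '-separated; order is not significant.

Per-node cardinality:
  U → 6
  σ[g>6](U) → 3
  R → 6
  (σ[g>6](U) ⋈[g=a] R) → 3

== RESULT ==
g | y | a | v
9 | p | 9 | s
9 | p | 9 | s
9 | p | 9 | s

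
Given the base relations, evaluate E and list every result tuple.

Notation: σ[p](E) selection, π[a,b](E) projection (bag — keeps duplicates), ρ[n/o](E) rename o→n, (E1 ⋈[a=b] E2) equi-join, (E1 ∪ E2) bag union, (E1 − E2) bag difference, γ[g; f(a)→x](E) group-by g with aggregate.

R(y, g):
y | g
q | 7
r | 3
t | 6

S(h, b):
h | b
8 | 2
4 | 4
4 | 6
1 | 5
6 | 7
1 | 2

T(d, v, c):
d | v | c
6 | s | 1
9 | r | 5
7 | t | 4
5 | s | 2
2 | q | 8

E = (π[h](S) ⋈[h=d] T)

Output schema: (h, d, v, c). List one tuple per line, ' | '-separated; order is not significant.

Stepwise |·|:
  S → 6
  π[h](S) → 6
  T → 5
  (π[h](S) ⋈[h=d] T) → 1

== RESULT ==
h | d | v | c
6 | 6 | s | 1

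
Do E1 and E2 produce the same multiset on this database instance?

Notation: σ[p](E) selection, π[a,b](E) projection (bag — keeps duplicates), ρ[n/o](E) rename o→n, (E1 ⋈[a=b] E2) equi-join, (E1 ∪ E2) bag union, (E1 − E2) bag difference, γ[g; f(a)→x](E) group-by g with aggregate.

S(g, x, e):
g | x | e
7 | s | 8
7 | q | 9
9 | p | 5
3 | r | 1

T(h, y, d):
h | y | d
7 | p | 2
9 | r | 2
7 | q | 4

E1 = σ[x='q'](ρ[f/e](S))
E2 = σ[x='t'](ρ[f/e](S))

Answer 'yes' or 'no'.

E1 stepwise |·|:
  S → 4
  ρ[f/e](S) → 4
  σ[x='q'](ρ[f/e](S)) → 1
E2 stepwise |·|:
  S → 4
  ρ[f/e](S) → 4
  σ[x='t'](ρ[f/e](S)) → 0

E1 result:
g | x | f
7 | q | 9
E2 result:
g | x | f
(0 rows)
Witness: (7, 'q', 9) appears 1× in E1 but 0× in E2.

no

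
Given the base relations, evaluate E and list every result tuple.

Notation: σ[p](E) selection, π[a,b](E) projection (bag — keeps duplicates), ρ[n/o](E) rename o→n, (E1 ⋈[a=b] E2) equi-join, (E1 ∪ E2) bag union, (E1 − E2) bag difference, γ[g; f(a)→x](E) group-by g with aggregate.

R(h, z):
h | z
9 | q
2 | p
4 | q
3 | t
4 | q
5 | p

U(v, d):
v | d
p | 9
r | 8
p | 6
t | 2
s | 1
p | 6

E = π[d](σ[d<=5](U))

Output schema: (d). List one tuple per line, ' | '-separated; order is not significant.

Per-node cardinality:
  U → 6
  σ[d<=5](U) → 2
  π[d](σ[d<=5](U)) → 2

== RESULT ==
d
1
2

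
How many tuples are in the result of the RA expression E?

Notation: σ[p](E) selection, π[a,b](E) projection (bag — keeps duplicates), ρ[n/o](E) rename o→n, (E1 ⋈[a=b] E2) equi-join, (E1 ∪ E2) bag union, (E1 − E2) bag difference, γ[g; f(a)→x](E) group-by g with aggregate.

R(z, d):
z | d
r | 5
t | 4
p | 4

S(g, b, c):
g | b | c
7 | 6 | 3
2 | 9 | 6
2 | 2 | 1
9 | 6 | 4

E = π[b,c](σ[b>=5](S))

Stepwise |·|:
  S → 4
  σ[b>=5](S) → 3
  π[b,c](σ[b>=5](S)) → 3

|E| = 3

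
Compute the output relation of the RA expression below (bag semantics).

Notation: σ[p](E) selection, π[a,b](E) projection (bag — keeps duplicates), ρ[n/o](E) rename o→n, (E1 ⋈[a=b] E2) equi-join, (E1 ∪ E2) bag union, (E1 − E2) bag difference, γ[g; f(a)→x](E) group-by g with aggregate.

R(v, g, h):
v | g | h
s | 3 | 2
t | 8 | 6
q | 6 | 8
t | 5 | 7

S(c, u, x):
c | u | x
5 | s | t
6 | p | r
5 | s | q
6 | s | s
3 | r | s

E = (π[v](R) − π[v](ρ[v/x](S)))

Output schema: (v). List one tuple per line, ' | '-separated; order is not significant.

Stepwise |·|:
  R → 4
  π[v](R) → 4
  S → 5
  ρ[v/x](S) → 5
  π[v](ρ[v/x](S)) → 5
  (π[v](R) − π[v](ρ[v/x](S))) → 1

== RESULT ==
v
t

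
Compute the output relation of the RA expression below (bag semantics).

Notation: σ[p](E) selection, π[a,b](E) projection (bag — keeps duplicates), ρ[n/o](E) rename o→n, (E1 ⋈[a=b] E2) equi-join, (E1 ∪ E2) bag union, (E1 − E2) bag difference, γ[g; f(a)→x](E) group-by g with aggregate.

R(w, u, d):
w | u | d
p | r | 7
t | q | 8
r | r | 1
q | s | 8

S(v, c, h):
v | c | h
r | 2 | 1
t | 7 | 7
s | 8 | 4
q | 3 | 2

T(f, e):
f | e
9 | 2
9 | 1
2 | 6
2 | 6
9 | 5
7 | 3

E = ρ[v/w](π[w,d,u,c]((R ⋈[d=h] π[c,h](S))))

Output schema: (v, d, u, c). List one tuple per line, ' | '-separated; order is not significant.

Stepwise |·|:
  R → 4
  S → 4
  π[c,h](S) → 4
  (R ⋈[d=h] π[c,h](S)) → 2
  π[w,d,u,c]((R ⋈[d=h] π[c,h](S))) → 2
  ρ[v/w](π[w,d,u,c]((R ⋈[d=h] π[c,h](S)))) → 2

== RESULT ==
v | d | u | c
p | 7 | r | 7
r | 1 | r | 2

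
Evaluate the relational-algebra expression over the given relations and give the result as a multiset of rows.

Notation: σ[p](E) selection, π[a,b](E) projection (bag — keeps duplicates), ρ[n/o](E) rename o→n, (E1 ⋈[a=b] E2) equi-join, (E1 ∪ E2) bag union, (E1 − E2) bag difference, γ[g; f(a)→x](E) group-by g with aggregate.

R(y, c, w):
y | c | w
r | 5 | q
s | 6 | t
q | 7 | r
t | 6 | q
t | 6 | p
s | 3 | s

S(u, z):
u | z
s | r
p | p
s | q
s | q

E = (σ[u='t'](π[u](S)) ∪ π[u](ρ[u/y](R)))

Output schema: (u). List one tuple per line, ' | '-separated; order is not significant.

Stepwise |·|:
  S → 4
  π[u](S) → 4
  σ[u='t'](π[u](S)) → 0
  R → 6
  ρ[u/y](R) → 6
  π[u](ρ[u/y](R)) → 6
  (σ[u='t'](π[u](S)) ∪ π[u](ρ[u/y](R))) → 6

== RESULT ==
u
q
r
s
s
t
t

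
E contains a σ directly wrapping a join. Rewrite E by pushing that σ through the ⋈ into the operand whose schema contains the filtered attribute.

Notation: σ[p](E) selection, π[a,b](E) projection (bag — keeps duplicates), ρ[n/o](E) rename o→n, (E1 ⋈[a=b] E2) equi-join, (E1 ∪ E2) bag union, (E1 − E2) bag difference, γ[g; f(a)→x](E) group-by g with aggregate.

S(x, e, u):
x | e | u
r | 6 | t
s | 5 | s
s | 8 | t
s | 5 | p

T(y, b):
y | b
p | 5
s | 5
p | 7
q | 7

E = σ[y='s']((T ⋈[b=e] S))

σ filters on y, owned by the left side.
E' = (σ[y='s'](T) ⋈[b=e] S)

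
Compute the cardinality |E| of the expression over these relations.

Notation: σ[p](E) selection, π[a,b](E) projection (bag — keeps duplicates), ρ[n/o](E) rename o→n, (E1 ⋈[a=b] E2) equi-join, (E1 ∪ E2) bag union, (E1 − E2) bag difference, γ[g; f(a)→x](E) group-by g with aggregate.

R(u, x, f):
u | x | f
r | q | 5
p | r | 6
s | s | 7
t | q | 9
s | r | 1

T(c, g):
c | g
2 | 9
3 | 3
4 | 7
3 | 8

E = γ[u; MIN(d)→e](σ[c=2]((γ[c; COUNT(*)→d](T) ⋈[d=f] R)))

Subexpression sizes:
  T → 4
  γ[c; COUNT(*)→d](T) → 3
  R → 5
  (γ[c; COUNT(*)→d](T) ⋈[d=f] R) → 2
  σ[c=2]((γ[c; COUNT(*)→d](T) ⋈[d=f] R)) → 1
  γ[u; MIN(d)→e](σ[c=2]((γ[c; COUNT(*)→d](T) ⋈[d=f] R))) → 1

|E| = 1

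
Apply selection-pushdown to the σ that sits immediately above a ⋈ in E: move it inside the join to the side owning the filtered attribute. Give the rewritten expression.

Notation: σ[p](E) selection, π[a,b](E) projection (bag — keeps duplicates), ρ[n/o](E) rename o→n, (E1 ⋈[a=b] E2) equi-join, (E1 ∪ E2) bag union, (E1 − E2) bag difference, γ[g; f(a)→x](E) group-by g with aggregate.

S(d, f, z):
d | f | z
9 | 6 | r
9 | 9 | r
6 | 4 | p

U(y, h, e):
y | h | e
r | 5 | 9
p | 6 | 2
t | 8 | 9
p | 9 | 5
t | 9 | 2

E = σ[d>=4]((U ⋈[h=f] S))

σ filters on d, owned by the right side.
E' = (U ⋈[h=f] σ[d>=4](S))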